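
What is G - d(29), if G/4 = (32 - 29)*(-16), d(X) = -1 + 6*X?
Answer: -365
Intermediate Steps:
G = -192 (G = 4*((32 - 29)*(-16)) = 4*(3*(-16)) = 4*(-48) = -192)
G - d(29) = -192 - (-1 + 6*29) = -192 - (-1 + 174) = -192 - 1*173 = -192 - 173 = -365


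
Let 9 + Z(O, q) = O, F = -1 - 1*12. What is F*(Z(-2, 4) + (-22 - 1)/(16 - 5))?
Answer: 1872/11 ≈ 170.18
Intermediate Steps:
F = -13 (F = -1 - 12 = -13)
Z(O, q) = -9 + O
F*(Z(-2, 4) + (-22 - 1)/(16 - 5)) = -13*((-9 - 2) + (-22 - 1)/(16 - 5)) = -13*(-11 - 23/11) = -13*(-144/11) = 1872/11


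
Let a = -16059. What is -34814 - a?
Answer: -18755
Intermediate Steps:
-34814 - a = -34814 - 1*(-16059) = -34814 + 16059 = -18755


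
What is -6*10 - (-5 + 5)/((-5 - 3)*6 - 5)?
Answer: -60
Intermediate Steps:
-6*10 - (-5 + 5)/((-5 - 3)*6 - 5) = -60 - 0/(-8*6 - 5) = -60 - 0/(-48 - 5) = -60 - 0/(-53) = -60 - 0*(-1)/53 = -60 - 1*0 = -60 + 0 = -60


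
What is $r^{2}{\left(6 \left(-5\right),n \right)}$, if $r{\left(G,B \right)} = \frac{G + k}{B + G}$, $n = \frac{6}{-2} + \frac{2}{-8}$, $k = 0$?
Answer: $\frac{14400}{17689} \approx 0.81406$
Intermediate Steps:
$n = - \frac{13}{4}$ ($n = 6 \left(- \frac{1}{2}\right) + 2 \left(- \frac{1}{8}\right) = -3 - \frac{1}{4} = - \frac{13}{4} \approx -3.25$)
$r{\left(G,B \right)} = \frac{G}{B + G}$ ($r{\left(G,B \right)} = \frac{G + 0}{B + G} = \frac{G}{B + G}$)
$r^{2}{\left(6 \left(-5\right),n \right)} = \left(\frac{6 \left(-5\right)}{- \frac{13}{4} + 6 \left(-5\right)}\right)^{2} = \left(- \frac{30}{- \frac{13}{4} - 30}\right)^{2} = \left(- \frac{30}{- \frac{133}{4}}\right)^{2} = \left(\left(-30\right) \left(- \frac{4}{133}\right)\right)^{2} = \left(\frac{120}{133}\right)^{2} = \frac{14400}{17689}$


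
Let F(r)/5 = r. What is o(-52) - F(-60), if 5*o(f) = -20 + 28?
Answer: 1508/5 ≈ 301.60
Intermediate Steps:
F(r) = 5*r
o(f) = 8/5 (o(f) = (-20 + 28)/5 = (1/5)*8 = 8/5)
o(-52) - F(-60) = 8/5 - 5*(-60) = 8/5 - 1*(-300) = 8/5 + 300 = 1508/5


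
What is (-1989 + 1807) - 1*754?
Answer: -936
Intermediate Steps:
(-1989 + 1807) - 1*754 = -182 - 754 = -936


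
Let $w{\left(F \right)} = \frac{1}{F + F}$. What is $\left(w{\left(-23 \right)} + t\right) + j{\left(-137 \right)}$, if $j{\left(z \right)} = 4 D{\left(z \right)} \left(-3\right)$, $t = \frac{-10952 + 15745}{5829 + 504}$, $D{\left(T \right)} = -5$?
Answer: $\frac{17693225}{291318} \approx 60.735$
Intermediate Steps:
$w{\left(F \right)} = \frac{1}{2 F}$
$t = \frac{4793}{6333} \approx 0.75683$
$j{\left(z \right)} = 60$ ($j{\left(z \right)} = 4 \left(-5\right) \left(-3\right) = \left(-20\right) \left(-3\right) = 60$)
$\left(w{\left(-23 \right)} + t\right) + j{\left(-137 \right)} = \left(\frac{1}{2 \left(-23\right)} + \frac{4793}{6333}\right) + 60 = \left(\frac{1}{2} \left(- \frac{1}{23}\right) + \frac{4793}{6333}\right) + 60 = \left(- \frac{1}{46} + \frac{4793}{6333}\right) + 60 = \frac{214145}{291318} + 60 = \frac{17693225}{291318}$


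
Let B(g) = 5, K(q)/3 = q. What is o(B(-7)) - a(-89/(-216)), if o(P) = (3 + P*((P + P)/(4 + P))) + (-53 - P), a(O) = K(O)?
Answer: -3649/72 ≈ -50.681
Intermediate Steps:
K(q) = 3*q
a(O) = 3*O
o(P) = -50 - P + 2*P**2/(4 + P) (o(P) = (3 + P*((2*P)/(4 + P))) + (-53 - P) = (3 + P*(2*P/(4 + P))) + (-53 - P) = (3 + 2*P**2/(4 + P)) + (-53 - P) = -50 - P + 2*P**2/(4 + P))
o(B(-7)) - a(-89/(-216)) = (-200 + 5**2 - 54*5)/(4 + 5) - 3*(-89/(-216)) = (-200 + 25 - 270)/9 - 3*(-89*(-1/216)) = (1/9)*(-445) - 3*89/216 = -445/9 - 1*89/72 = -445/9 - 89/72 = -3649/72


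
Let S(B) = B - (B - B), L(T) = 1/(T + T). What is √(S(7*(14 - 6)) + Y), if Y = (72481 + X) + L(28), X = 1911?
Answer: √58367246/28 ≈ 272.85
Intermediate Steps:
L(T) = 1/(2*T)
Y = 4165953/56 (Y = (72481 + 1911) + (½)/28 = 74392 + (½)*(1/28) = 74392 + 1/56 = 4165953/56 ≈ 74392.)
S(B) = B (S(B) = B - 1*0 = B + 0 = B)
√(S(7*(14 - 6)) + Y) = √(7*(14 - 6) + 4165953/56) = √(7*8 + 4165953/56) = √(56 + 4165953/56) = √(4169089/56) = √58367246/28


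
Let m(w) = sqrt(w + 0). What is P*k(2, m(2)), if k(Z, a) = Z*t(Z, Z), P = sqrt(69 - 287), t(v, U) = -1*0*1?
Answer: 0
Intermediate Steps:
m(w) = sqrt(w)
t(v, U) = 0 (t(v, U) = 0*1 = 0)
P = I*sqrt(218) (P = sqrt(-218) = I*sqrt(218) ≈ 14.765*I)
k(Z, a) = 0 (k(Z, a) = Z*0 = 0)
P*k(2, m(2)) = (I*sqrt(218))*0 = 0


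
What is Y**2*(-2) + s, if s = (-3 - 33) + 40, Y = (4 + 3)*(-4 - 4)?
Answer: -6268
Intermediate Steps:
Y = -56 (Y = 7*(-8) = -56)
s = 4 (s = -36 + 40 = 4)
Y**2*(-2) + s = (-56)**2*(-2) + 4 = 3136*(-2) + 4 = -6272 + 4 = -6268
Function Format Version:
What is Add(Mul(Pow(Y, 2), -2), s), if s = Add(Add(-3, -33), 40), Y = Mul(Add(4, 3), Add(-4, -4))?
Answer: -6268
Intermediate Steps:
Y = -56 (Y = Mul(7, -8) = -56)
s = 4 (s = Add(-36, 40) = 4)
Add(Mul(Pow(Y, 2), -2), s) = Add(Mul(Pow(-56, 2), -2), 4) = Add(Mul(3136, -2), 4) = Add(-6272, 4) = -6268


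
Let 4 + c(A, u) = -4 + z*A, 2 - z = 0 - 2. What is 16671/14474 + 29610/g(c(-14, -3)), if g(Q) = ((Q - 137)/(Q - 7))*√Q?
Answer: 16671/14474 - 350385*I/268 ≈ 1.1518 - 1307.4*I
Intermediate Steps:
z = 4 (z = 2 - (0 - 2) = 2 - 1*(-2) = 2 + 2 = 4)
c(A, u) = -8 + 4*A (c(A, u) = -4 + (-4 + 4*A) = -8 + 4*A)
g(Q) = √Q*(-137 + Q)/(-7 + Q) (g(Q) = ((-137 + Q)/(-7 + Q))*√Q = √Q*(-137 + Q)/(-7 + Q))
16671/14474 + 29610/g(c(-14, -3)) = 16671/14474 + 29610/((√(-8 + 4*(-14))*(-137 + (-8 + 4*(-14)))/(-7 + (-8 + 4*(-14))))) = 16671*(1/14474) + 29610/((√(-8 - 56)*(-137 + (-8 - 56))/(-7 + (-8 - 56)))) = 16671/14474 + 29610/((√(-64)*(-137 - 64)/(-7 - 64))) = 16671/14474 + 29610/(((8*I)*(-201)/(-71))) = 16671/14474 + 29610/(((8*I)*(-1/71)*(-201))) = 16671/14474 + 29610/((1608*I/71)) = 16671/14474 + 29610*(-71*I/1608) = 16671/14474 - 350385*I/268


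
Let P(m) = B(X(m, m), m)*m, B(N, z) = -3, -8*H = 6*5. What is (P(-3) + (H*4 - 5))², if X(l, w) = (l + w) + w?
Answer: 121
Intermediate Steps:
H = -15/4 (H = -3*5/4 = -⅛*30 = -15/4 ≈ -3.7500)
X(l, w) = l + 2*w
P(m) = -3*m
(P(-3) + (H*4 - 5))² = (-3*(-3) + (-15/4*4 - 5))² = (9 + (-15 - 5))² = (9 - 20)² = (-11)² = 121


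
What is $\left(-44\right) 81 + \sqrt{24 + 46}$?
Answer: $-3564 + \sqrt{70} \approx -3555.6$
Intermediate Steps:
$\left(-44\right) 81 + \sqrt{24 + 46} = -3564 + \sqrt{70}$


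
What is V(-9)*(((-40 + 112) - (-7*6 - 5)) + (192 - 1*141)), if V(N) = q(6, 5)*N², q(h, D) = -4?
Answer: -55080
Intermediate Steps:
V(N) = -4*N²
V(-9)*(((-40 + 112) - (-7*6 - 5)) + (192 - 1*141)) = (-4*(-9)²)*(((-40 + 112) - (-7*6 - 5)) + (192 - 1*141)) = (-4*81)*((72 - (-42 - 5)) + (192 - 141)) = -324*((72 - 1*(-47)) + 51) = -324*((72 + 47) + 51) = -324*(119 + 51) = -324*170 = -55080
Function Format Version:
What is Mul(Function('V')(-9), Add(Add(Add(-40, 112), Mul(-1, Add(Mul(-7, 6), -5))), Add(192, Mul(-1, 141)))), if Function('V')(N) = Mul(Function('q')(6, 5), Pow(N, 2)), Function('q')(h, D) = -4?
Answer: -55080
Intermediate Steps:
Function('V')(N) = Mul(-4, Pow(N, 2))
Mul(Function('V')(-9), Add(Add(Add(-40, 112), Mul(-1, Add(Mul(-7, 6), -5))), Add(192, Mul(-1, 141)))) = Mul(Mul(-4, Pow(-9, 2)), Add(Add(Add(-40, 112), Mul(-1, Add(Mul(-7, 6), -5))), Add(192, Mul(-1, 141)))) = Mul(Mul(-4, 81), Add(Add(72, Mul(-1, Add(-42, -5))), Add(192, -141))) = Mul(-324, Add(Add(72, Mul(-1, -47)), 51)) = Mul(-324, Add(Add(72, 47), 51)) = Mul(-324, Add(119, 51)) = Mul(-324, 170) = -55080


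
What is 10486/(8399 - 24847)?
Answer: -5243/8224 ≈ -0.63752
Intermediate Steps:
10486/(8399 - 24847) = 10486/(-16448) = 10486*(-1/16448) = -5243/8224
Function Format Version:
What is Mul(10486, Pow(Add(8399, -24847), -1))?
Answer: Rational(-5243, 8224) ≈ -0.63752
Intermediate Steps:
Mul(10486, Pow(Add(8399, -24847), -1)) = Mul(10486, Pow(-16448, -1)) = Mul(10486, Rational(-1, 16448)) = Rational(-5243, 8224)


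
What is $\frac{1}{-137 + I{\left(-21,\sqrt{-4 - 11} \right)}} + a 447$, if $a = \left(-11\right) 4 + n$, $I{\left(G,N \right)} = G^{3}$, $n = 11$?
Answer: $- \frac{138629899}{9398} \approx -14751.0$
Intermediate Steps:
$a = -33$ ($a = \left(-11\right) 4 + 11 = -44 + 11 = -33$)
$\frac{1}{-137 + I{\left(-21,\sqrt{-4 - 11} \right)}} + a 447 = \frac{1}{-137 + \left(-21\right)^{3}} - 14751 = \frac{1}{-137 - 9261} - 14751 = \frac{1}{-9398} - 14751 = - \frac{1}{9398} - 14751 = - \frac{138629899}{9398}$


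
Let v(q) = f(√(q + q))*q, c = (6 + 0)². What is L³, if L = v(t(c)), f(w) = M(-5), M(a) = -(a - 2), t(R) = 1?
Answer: 343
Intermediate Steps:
c = 36 (c = 6² = 36)
M(a) = 2 - a (M(a) = -(-2 + a) = 2 - a)
f(w) = 7 (f(w) = 2 - 1*(-5) = 2 + 5 = 7)
v(q) = 7*q
L = 7 (L = 7*1 = 7)
L³ = 7³ = 343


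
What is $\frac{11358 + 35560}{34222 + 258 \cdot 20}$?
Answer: $\frac{23459}{19691} \approx 1.1914$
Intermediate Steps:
$\frac{11358 + 35560}{34222 + 258 \cdot 20} = \frac{46918}{34222 + 5160} = \frac{46918}{39382} = 46918 \cdot \frac{1}{39382} = \frac{23459}{19691}$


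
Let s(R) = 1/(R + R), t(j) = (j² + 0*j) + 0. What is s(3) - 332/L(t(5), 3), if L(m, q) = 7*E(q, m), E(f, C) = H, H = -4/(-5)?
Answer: -2483/42 ≈ -59.119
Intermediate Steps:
H = ⅘ (H = -4*(-⅕) = ⅘ ≈ 0.80000)
E(f, C) = ⅘
t(j) = j² (t(j) = (j² + 0) + 0 = j² + 0 = j²)
L(m, q) = 28/5 (L(m, q) = 7*(⅘) = 28/5)
s(R) = 1/(2*R)
s(3) - 332/L(t(5), 3) = (½)/3 - 332/28/5 = (½)*(⅓) - 332*5/28 = ⅙ - 415/7 = -2483/42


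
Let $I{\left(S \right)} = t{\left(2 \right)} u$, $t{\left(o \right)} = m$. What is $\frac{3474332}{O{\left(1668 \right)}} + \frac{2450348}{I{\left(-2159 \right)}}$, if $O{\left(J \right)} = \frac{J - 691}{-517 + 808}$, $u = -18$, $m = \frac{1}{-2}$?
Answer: $\frac{11493265504}{8793} \approx 1.3071 \cdot 10^{6}$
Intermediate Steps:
$m = - \frac{1}{2} \approx -0.5$
$t{\left(o \right)} = - \frac{1}{2}$
$I{\left(S \right)} = 9$ ($I{\left(S \right)} = \left(- \frac{1}{2}\right) \left(-18\right) = 9$)
$O{\left(J \right)} = - \frac{691}{291} + \frac{J}{291}$ ($O{\left(J \right)} = \frac{-691 + J}{291} = \left(-691 + J\right) \frac{1}{291} = - \frac{691}{291} + \frac{J}{291}$)
$\frac{3474332}{O{\left(1668 \right)}} + \frac{2450348}{I{\left(-2159 \right)}} = \frac{3474332}{- \frac{691}{291} + \frac{1}{291} \cdot 1668} + \frac{2450348}{9} = \frac{3474332}{- \frac{691}{291} + \frac{556}{97}} + 2450348 \cdot \frac{1}{9} = \frac{3474332}{\frac{977}{291}} + \frac{2450348}{9} = 3474332 \cdot \frac{291}{977} + \frac{2450348}{9} = \frac{1011030612}{977} + \frac{2450348}{9} = \frac{11493265504}{8793}$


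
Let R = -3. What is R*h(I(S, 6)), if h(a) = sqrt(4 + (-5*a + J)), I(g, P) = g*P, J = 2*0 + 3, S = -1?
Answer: -3*sqrt(37) ≈ -18.248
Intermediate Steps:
J = 3 (J = 0 + 3 = 3)
I(g, P) = P*g
h(a) = sqrt(7 - 5*a) (h(a) = sqrt(4 + (-5*a + 3)) = sqrt(4 + (3 - 5*a)) = sqrt(7 - 5*a))
R*h(I(S, 6)) = -3*sqrt(7 - 30*(-1)) = -3*sqrt(7 - 5*(-6)) = -3*sqrt(7 + 30) = -3*sqrt(37)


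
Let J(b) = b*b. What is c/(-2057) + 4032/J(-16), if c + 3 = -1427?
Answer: 12301/748 ≈ 16.445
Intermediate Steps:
c = -1430 (c = -3 - 1427 = -1430)
J(b) = b²
c/(-2057) + 4032/J(-16) = -1430/(-2057) + 4032/((-16)²) = -1430*(-1/2057) + 4032/256 = 130/187 + 4032*(1/256) = 130/187 + 63/4 = 12301/748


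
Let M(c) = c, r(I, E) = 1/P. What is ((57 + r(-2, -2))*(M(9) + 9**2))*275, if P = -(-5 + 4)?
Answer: 1435500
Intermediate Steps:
P = 1 (P = -1*(-1) = 1)
r(I, E) = 1 (r(I, E) = 1/1 = 1)
((57 + r(-2, -2))*(M(9) + 9**2))*275 = ((57 + 1)*(9 + 9**2))*275 = (58*(9 + 81))*275 = (58*90)*275 = 5220*275 = 1435500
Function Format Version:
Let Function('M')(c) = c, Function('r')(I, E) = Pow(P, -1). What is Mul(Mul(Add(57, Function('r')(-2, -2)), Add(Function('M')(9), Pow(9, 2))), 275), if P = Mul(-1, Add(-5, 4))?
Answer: 1435500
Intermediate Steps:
P = 1 (P = Mul(-1, -1) = 1)
Function('r')(I, E) = 1 (Function('r')(I, E) = Pow(1, -1) = 1)
Mul(Mul(Add(57, Function('r')(-2, -2)), Add(Function('M')(9), Pow(9, 2))), 275) = Mul(Mul(Add(57, 1), Add(9, Pow(9, 2))), 275) = Mul(Mul(58, Add(9, 81)), 275) = Mul(Mul(58, 90), 275) = Mul(5220, 275) = 1435500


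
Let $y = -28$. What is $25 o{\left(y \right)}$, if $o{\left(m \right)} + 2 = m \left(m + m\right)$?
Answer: $39150$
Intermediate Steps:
$o{\left(m \right)} = -2 + 2 m^{2}$ ($o{\left(m \right)} = -2 + m \left(m + m\right) = -2 + m 2 m = -2 + 2 m^{2}$)
$25 o{\left(y \right)} = 25 \left(-2 + 2 \left(-28\right)^{2}\right) = 25 \left(-2 + 2 \cdot 784\right) = 25 \left(-2 + 1568\right) = 25 \cdot 1566 = 39150$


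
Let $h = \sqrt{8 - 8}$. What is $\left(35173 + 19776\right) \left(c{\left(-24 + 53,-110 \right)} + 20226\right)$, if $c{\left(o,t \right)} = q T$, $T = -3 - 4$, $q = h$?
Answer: $1111398474$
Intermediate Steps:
$h = 0$ ($h = \sqrt{0} = 0$)
$q = 0$
$T = -7$ ($T = -3 - 4 = -7$)
$c{\left(o,t \right)} = 0$ ($c{\left(o,t \right)} = 0 \left(-7\right) = 0$)
$\left(35173 + 19776\right) \left(c{\left(-24 + 53,-110 \right)} + 20226\right) = \left(35173 + 19776\right) \left(0 + 20226\right) = 54949 \cdot 20226 = 1111398474$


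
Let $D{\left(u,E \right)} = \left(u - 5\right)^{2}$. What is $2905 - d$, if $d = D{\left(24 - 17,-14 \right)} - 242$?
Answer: $3143$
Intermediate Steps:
$D{\left(u,E \right)} = \left(-5 + u\right)^{2}$
$d = -238$ ($d = \left(-5 + \left(24 - 17\right)\right)^{2} - 242 = \left(-5 + 7\right)^{2} - 242 = 2^{2} - 242 = 4 - 242 = -238$)
$2905 - d = 2905 - -238 = 2905 + 238 = 3143$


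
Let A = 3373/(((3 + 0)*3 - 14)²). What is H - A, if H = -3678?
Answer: -95323/25 ≈ -3812.9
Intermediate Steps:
A = 3373/25 (A = 3373/((3*3 - 14)²) = 3373/((9 - 14)²) = 3373/((-5)²) = 3373/25 ≈ 134.92)
H - A = -3678 - 1*3373/25 = -3678 - 3373/25 = -95323/25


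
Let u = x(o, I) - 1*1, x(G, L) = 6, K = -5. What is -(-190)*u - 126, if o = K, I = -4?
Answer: 824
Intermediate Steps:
o = -5
u = 5 (u = 6 - 1*1 = 6 - 1 = 5)
-(-190)*u - 126 = -(-190)*5 - 126 = -38*(-25) - 126 = 950 - 126 = 824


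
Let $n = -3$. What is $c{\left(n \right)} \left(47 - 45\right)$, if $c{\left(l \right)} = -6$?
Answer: $-12$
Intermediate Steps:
$c{\left(n \right)} \left(47 - 45\right) = - 6 \left(47 - 45\right) = \left(-6\right) 2 = -12$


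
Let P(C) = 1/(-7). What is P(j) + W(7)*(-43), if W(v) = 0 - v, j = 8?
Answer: 2106/7 ≈ 300.86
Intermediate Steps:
P(C) = -⅐
W(v) = -v
P(j) + W(7)*(-43) = -⅐ - 1*7*(-43) = -⅐ - 7*(-43) = -⅐ + 301 = 2106/7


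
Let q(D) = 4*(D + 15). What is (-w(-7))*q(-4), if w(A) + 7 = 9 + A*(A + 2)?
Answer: -1628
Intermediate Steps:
q(D) = 60 + 4*D (q(D) = 4*(15 + D) = 60 + 4*D)
w(A) = 2 + A*(2 + A) (w(A) = -7 + (9 + A*(A + 2)) = -7 + (9 + A*(2 + A)) = 2 + A*(2 + A))
(-w(-7))*q(-4) = (-(2 + (-7)² + 2*(-7)))*(60 + 4*(-4)) = (-(2 + 49 - 14))*(60 - 16) = -1*37*44 = -37*44 = -1628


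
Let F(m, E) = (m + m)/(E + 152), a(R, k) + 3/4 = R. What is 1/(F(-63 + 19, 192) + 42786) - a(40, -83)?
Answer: -288846387/7359148 ≈ -39.250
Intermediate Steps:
a(R, k) = -¾ + R
F(m, E) = 2*m/(152 + E) (F(m, E) = (2*m)/(152 + E) = 2*m/(152 + E))
1/(F(-63 + 19, 192) + 42786) - a(40, -83) = 1/(2*(-63 + 19)/(152 + 192) + 42786) - (-¾ + 40) = 1/(2*(-44)/344 + 42786) - 1*157/4 = 1/(2*(-44)*(1/344) + 42786) - 157/4 = 1/(-11/43 + 42786) - 157/4 = 1/(1839787/43) - 157/4 = 43/1839787 - 157/4 = -288846387/7359148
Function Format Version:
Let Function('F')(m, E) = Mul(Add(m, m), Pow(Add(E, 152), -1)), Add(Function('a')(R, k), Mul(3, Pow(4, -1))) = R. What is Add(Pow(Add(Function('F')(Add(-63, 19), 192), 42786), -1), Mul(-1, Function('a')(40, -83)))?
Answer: Rational(-288846387, 7359148) ≈ -39.250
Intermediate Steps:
Function('a')(R, k) = Add(Rational(-3, 4), R)
Function('F')(m, E) = Mul(2, m, Pow(Add(152, E), -1)) (Function('F')(m, E) = Mul(Mul(2, m), Pow(Add(152, E), -1)) = Mul(2, m, Pow(Add(152, E), -1)))
Add(Pow(Add(Function('F')(Add(-63, 19), 192), 42786), -1), Mul(-1, Function('a')(40, -83))) = Add(Pow(Add(Mul(2, Add(-63, 19), Pow(Add(152, 192), -1)), 42786), -1), Mul(-1, Add(Rational(-3, 4), 40))) = Add(Pow(Add(Mul(2, -44, Pow(344, -1)), 42786), -1), Mul(-1, Rational(157, 4))) = Add(Pow(Add(Mul(2, -44, Rational(1, 344)), 42786), -1), Rational(-157, 4)) = Add(Pow(Add(Rational(-11, 43), 42786), -1), Rational(-157, 4)) = Add(Pow(Rational(1839787, 43), -1), Rational(-157, 4)) = Add(Rational(43, 1839787), Rational(-157, 4)) = Rational(-288846387, 7359148)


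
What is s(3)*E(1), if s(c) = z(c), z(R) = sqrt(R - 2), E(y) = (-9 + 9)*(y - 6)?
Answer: 0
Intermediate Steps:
E(y) = 0 (E(y) = 0*(-6 + y) = 0)
z(R) = sqrt(-2 + R)
s(c) = sqrt(-2 + c)
s(3)*E(1) = sqrt(-2 + 3)*0 = sqrt(1)*0 = 1*0 = 0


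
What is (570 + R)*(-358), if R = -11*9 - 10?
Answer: -165038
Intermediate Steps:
R = -109 (R = -99 - 10 = -109)
(570 + R)*(-358) = (570 - 109)*(-358) = 461*(-358) = -165038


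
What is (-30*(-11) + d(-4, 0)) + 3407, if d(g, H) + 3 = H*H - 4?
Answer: 3730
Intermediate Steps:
d(g, H) = -7 + H² (d(g, H) = -3 + (H*H - 4) = -3 + (H² - 4) = -3 + (-4 + H²) = -7 + H²)
(-30*(-11) + d(-4, 0)) + 3407 = (-30*(-11) + (-7 + 0²)) + 3407 = (330 + (-7 + 0)) + 3407 = (330 - 7) + 3407 = 323 + 3407 = 3730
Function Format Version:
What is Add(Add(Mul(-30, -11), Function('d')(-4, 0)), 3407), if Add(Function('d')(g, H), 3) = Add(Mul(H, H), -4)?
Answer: 3730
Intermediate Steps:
Function('d')(g, H) = Add(-7, Pow(H, 2)) (Function('d')(g, H) = Add(-3, Add(Mul(H, H), -4)) = Add(-3, Add(Pow(H, 2), -4)) = Add(-3, Add(-4, Pow(H, 2))) = Add(-7, Pow(H, 2)))
Add(Add(Mul(-30, -11), Function('d')(-4, 0)), 3407) = Add(Add(Mul(-30, -11), Add(-7, Pow(0, 2))), 3407) = Add(Add(330, Add(-7, 0)), 3407) = Add(Add(330, -7), 3407) = Add(323, 3407) = 3730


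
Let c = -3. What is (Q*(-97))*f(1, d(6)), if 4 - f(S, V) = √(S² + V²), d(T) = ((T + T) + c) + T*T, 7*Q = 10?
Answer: -3880/7 + 970*√2026/7 ≈ 5683.0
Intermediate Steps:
Q = 10/7 (Q = (⅐)*10 = 10/7 ≈ 1.4286)
d(T) = -3 + T² + 2*T (d(T) = ((T + T) - 3) + T*T = (2*T - 3) + T² = (-3 + 2*T) + T² = -3 + T² + 2*T)
f(S, V) = 4 - √(S² + V²)
(Q*(-97))*f(1, d(6)) = ((10/7)*(-97))*(4 - √(1² + (-3 + 6² + 2*6)²)) = -970*(4 - √(1 + (-3 + 36 + 12)²))/7 = -970*(4 - √(1 + 45²))/7 = -970*(4 - √(1 + 2025))/7 = -970*(4 - √2026)/7 = -3880/7 + 970*√2026/7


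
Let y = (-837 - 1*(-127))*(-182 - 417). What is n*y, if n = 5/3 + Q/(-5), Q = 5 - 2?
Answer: 1360928/3 ≈ 4.5364e+5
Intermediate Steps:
Q = 3
y = 425290 (y = (-837 + 127)*(-599) = -710*(-599) = 425290)
n = 16/15 (n = 5/3 + 3/(-5) = 5*(⅓) + 3*(-⅕) = 5/3 - ⅗ = 16/15 ≈ 1.0667)
n*y = (16/15)*425290 = 1360928/3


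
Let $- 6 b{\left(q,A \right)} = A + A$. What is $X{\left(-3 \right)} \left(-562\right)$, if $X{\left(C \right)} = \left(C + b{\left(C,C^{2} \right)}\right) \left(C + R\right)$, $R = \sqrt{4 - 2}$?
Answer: $-10116 + 3372 \sqrt{2} \approx -5347.3$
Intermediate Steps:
$R = \sqrt{2} \approx 1.4142$
$b{\left(q,A \right)} = - \frac{A}{3}$ ($b{\left(q,A \right)} = - \frac{A + A}{6} = - \frac{2 A}{6} = - \frac{A}{3}$)
$X{\left(C \right)} = \left(C + \sqrt{2}\right) \left(C - \frac{C^{2}}{3}\right)$ ($X{\left(C \right)} = \left(C - \frac{C^{2}}{3}\right) \left(C + \sqrt{2}\right) = \left(C + \sqrt{2}\right) \left(C - \frac{C^{2}}{3}\right)$)
$X{\left(-3 \right)} \left(-562\right) = \frac{1}{3} \left(-3\right) \left(- \left(-3\right)^{2} + 3 \left(-3\right) + 3 \sqrt{2} - - 3 \sqrt{2}\right) \left(-562\right) = \frac{1}{3} \left(-3\right) \left(\left(-1\right) 9 - 9 + 3 \sqrt{2} + 3 \sqrt{2}\right) \left(-562\right) = \frac{1}{3} \left(-3\right) \left(-9 - 9 + 3 \sqrt{2} + 3 \sqrt{2}\right) \left(-562\right) = \frac{1}{3} \left(-3\right) \left(-18 + 6 \sqrt{2}\right) \left(-562\right) = \left(18 - 6 \sqrt{2}\right) \left(-562\right) = -10116 + 3372 \sqrt{2}$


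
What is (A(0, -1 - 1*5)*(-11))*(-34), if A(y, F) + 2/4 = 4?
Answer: 1309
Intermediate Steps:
A(y, F) = 7/2 (A(y, F) = -1/2 + 4 = 7/2)
(A(0, -1 - 1*5)*(-11))*(-34) = ((7/2)*(-11))*(-34) = -77/2*(-34) = 1309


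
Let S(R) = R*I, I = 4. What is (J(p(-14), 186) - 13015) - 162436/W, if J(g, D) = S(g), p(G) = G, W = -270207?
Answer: -3531713261/270207 ≈ -13070.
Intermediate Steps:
S(R) = 4*R (S(R) = R*4 = 4*R)
J(g, D) = 4*g
(J(p(-14), 186) - 13015) - 162436/W = (4*(-14) - 13015) - 162436/(-270207) = (-56 - 13015) - 162436*(-1/270207) = -13071 + 162436/270207 = -3531713261/270207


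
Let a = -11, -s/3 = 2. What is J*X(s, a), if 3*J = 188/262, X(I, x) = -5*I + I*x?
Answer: 3008/131 ≈ 22.962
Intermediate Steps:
s = -6 (s = -3*2 = -6)
J = 94/393 (J = (188/262)/3 = (188*(1/262))/3 = (1/3)*(94/131) = 94/393 ≈ 0.23919)
J*X(s, a) = 94*(-6*(-5 - 11))/393 = 94*(-6*(-16))/393 = (94/393)*96 = 3008/131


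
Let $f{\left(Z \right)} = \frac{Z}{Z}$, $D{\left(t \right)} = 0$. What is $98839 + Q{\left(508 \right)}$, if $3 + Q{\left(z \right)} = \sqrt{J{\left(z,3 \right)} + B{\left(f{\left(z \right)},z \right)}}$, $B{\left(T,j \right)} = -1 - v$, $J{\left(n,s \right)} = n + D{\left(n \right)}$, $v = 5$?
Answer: $98836 + \sqrt{502} \approx 98858.0$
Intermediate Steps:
$J{\left(n,s \right)} = n$ ($J{\left(n,s \right)} = n + 0 = n$)
$f{\left(Z \right)} = 1$
$B{\left(T,j \right)} = -6$ ($B{\left(T,j \right)} = -1 - 5 = -6$)
$Q{\left(z \right)} = -3 + \sqrt{-6 + z}$ ($Q{\left(z \right)} = -3 + \sqrt{z - 6} = -3 + \sqrt{-6 + z}$)
$98839 + Q{\left(508 \right)} = 98839 - \left(3 - \sqrt{-6 + 508}\right) = 98839 - \left(3 - \sqrt{502}\right) = 98836 + \sqrt{502}$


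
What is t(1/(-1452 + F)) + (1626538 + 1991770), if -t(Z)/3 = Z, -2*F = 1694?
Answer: 8318490095/2299 ≈ 3.6183e+6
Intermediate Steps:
F = -847 (F = -1/2*1694 = -847)
t(Z) = -3*Z
t(1/(-1452 + F)) + (1626538 + 1991770) = -3/(-1452 - 847) + (1626538 + 1991770) = -3/(-2299) + 3618308 = -3*(-1/2299) + 3618308 = 3/2299 + 3618308 = 8318490095/2299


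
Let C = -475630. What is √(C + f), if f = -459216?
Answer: 11*I*√7726 ≈ 966.87*I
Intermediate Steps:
√(C + f) = √(-475630 - 459216) = √(-934846) = 11*I*√7726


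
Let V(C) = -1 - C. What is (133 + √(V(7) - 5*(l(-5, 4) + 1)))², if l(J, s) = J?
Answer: 17701 + 532*√3 ≈ 18622.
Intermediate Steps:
(133 + √(V(7) - 5*(l(-5, 4) + 1)))² = (133 + √((-1 - 1*7) - 5*(-5 + 1)))² = (133 + √((-1 - 7) - 5*(-4)))² = (133 + √(-8 + 20))² = (133 + √12)² = (133 + 2*√3)²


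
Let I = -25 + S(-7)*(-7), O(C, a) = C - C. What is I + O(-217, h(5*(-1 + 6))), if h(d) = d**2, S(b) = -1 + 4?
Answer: -46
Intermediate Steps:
S(b) = 3
O(C, a) = 0
I = -46 (I = -25 + 3*(-7) = -25 - 21 = -46)
I + O(-217, h(5*(-1 + 6))) = -46 + 0 = -46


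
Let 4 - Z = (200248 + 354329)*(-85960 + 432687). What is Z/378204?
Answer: -192286819475/378204 ≈ -5.0842e+5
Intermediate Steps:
Z = -192286819475 (Z = 4 - (200248 + 354329)*(-85960 + 432687) = 4 - 554577*346727 = 4 - 1*192286819479 = 4 - 192286819479 = -192286819475)
Z/378204 = -192286819475/378204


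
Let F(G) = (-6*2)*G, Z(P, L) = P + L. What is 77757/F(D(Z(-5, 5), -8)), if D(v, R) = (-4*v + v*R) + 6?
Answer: -25919/24 ≈ -1080.0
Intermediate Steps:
Z(P, L) = L + P
D(v, R) = 6 - 4*v + R*v (D(v, R) = (-4*v + R*v) + 6 = 6 - 4*v + R*v)
F(G) = -12*G
77757/F(D(Z(-5, 5), -8)) = 77757/((-12*(6 - 4*(5 - 5) - 8*(5 - 5)))) = 77757/((-12*(6 - 4*0 - 8*0))) = 77757/((-12*(6 + 0 + 0))) = 77757/((-12*6)) = 77757/(-72) = 77757*(-1/72) = -25919/24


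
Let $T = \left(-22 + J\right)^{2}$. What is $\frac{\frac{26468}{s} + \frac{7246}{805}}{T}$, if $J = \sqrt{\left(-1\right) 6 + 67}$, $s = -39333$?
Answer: $\frac{37671454}{4523295 \left(22 - \sqrt{61}\right)^{2}} \approx 0.041363$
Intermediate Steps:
$J = \sqrt{61}$ ($J = \sqrt{-6 + 67} = \sqrt{61} \approx 7.8102$)
$T = \left(-22 + \sqrt{61}\right)^{2} \approx 201.35$
$\frac{\frac{26468}{s} + \frac{7246}{805}}{T} = \frac{\frac{26468}{-39333} + \frac{7246}{805}}{\left(22 - \sqrt{61}\right)^{2}} = \frac{26468 \left(- \frac{1}{39333}\right) + 7246 \cdot \frac{1}{805}}{\left(22 - \sqrt{61}\right)^{2}} = \frac{- \frac{26468}{39333} + \frac{7246}{805}}{\left(22 - \sqrt{61}\right)^{2}} = \frac{37671454}{4523295 \left(22 - \sqrt{61}\right)^{2}}$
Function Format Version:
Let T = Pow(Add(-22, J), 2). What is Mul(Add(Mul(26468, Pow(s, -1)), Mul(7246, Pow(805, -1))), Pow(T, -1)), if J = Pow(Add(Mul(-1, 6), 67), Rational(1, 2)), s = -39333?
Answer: Mul(Rational(37671454, 4523295), Pow(Add(22, Mul(-1, Pow(61, Rational(1, 2)))), -2)) ≈ 0.041363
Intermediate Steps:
J = Pow(61, Rational(1, 2)) (J = Pow(Add(-6, 67), Rational(1, 2)) = Pow(61, Rational(1, 2)) ≈ 7.8102)
T = Pow(Add(-22, Pow(61, Rational(1, 2))), 2) ≈ 201.35
Mul(Add(Mul(26468, Pow(s, -1)), Mul(7246, Pow(805, -1))), Pow(T, -1)) = Mul(Add(Mul(26468, Pow(-39333, -1)), Mul(7246, Pow(805, -1))), Pow(Pow(Add(22, Mul(-1, Pow(61, Rational(1, 2)))), 2), -1)) = Mul(Add(Mul(26468, Rational(-1, 39333)), Mul(7246, Rational(1, 805))), Pow(Add(22, Mul(-1, Pow(61, Rational(1, 2)))), -2)) = Mul(Add(Rational(-26468, 39333), Rational(7246, 805)), Pow(Add(22, Mul(-1, Pow(61, Rational(1, 2)))), -2)) = Mul(Rational(37671454, 4523295), Pow(Add(22, Mul(-1, Pow(61, Rational(1, 2)))), -2))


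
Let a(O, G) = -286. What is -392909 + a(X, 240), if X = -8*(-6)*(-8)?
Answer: -393195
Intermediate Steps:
X = -384 (X = 48*(-8) = -384)
-392909 + a(X, 240) = -392909 - 286 = -393195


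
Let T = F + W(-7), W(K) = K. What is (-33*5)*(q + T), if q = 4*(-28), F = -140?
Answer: 42735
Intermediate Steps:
q = -112
T = -147 (T = -140 - 7 = -147)
(-33*5)*(q + T) = (-33*5)*(-112 - 147) = -165*(-259) = 42735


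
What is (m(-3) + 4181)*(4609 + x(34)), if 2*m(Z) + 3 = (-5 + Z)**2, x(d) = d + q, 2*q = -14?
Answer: 19524514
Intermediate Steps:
q = -7 (q = (1/2)*(-14) = -7)
x(d) = -7 + d (x(d) = d - 7 = -7 + d)
m(Z) = -3/2 + (-5 + Z)**2/2
(m(-3) + 4181)*(4609 + x(34)) = ((-3/2 + (-5 - 3)**2/2) + 4181)*(4609 + (-7 + 34)) = ((-3/2 + (1/2)*(-8)**2) + 4181)*(4609 + 27) = ((-3/2 + (1/2)*64) + 4181)*4636 = ((-3/2 + 32) + 4181)*4636 = (61/2 + 4181)*4636 = (8423/2)*4636 = 19524514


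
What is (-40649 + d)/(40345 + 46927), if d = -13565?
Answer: -27107/43636 ≈ -0.62121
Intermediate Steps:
(-40649 + d)/(40345 + 46927) = (-40649 - 13565)/(40345 + 46927) = -54214/87272 = -54214*1/87272 = -27107/43636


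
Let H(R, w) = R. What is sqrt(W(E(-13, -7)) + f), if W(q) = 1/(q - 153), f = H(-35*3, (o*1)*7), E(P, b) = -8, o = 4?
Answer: I*sqrt(2721866)/161 ≈ 10.247*I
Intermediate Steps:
f = -105 (f = -35*3 = -105)
W(q) = 1/(-153 + q)
sqrt(W(E(-13, -7)) + f) = sqrt(1/(-153 - 8) - 105) = sqrt(1/(-161) - 105) = sqrt(-1/161 - 105) = sqrt(-16906/161) = I*sqrt(2721866)/161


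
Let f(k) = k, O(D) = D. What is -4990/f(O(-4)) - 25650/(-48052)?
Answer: 14992630/12013 ≈ 1248.0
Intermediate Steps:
-4990/f(O(-4)) - 25650/(-48052) = -4990/(-4) - 25650/(-48052) = -4990*(-¼) - 25650*(-1/48052) = 2495/2 + 12825/24026 = 14992630/12013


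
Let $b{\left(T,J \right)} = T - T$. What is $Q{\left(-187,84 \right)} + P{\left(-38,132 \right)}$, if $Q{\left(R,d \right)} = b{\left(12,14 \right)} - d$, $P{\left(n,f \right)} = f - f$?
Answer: $-84$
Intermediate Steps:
$b{\left(T,J \right)} = 0$
$P{\left(n,f \right)} = 0$
$Q{\left(R,d \right)} = - d$ ($Q{\left(R,d \right)} = 0 - d = - d$)
$Q{\left(-187,84 \right)} + P{\left(-38,132 \right)} = \left(-1\right) 84 + 0 = -84 + 0 = -84$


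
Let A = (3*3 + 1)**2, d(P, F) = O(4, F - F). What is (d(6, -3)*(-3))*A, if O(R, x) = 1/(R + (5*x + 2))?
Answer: -50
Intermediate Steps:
O(R, x) = 1/(2 + R + 5*x) (O(R, x) = 1/(R + (2 + 5*x)) = 1/(2 + R + 5*x))
d(P, F) = 1/6 (d(P, F) = 1/(2 + 4 + 5*(F - F)) = 1/(2 + 4 + 5*0) = 1/(2 + 4 + 0) = 1/6)
A = 100 (A = (9 + 1)**2 = 10**2 = 100)
(d(6, -3)*(-3))*A = ((1/6)*(-3))*100 = -1/2*100 = -50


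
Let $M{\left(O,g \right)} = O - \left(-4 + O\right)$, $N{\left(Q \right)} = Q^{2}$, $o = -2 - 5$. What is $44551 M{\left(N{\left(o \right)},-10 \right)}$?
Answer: $178204$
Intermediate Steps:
$o = -7$ ($o = -2 - 5 = -7$)
$M{\left(O,g \right)} = 4$
$44551 M{\left(N{\left(o \right)},-10 \right)} = 44551 \cdot 4 = 178204$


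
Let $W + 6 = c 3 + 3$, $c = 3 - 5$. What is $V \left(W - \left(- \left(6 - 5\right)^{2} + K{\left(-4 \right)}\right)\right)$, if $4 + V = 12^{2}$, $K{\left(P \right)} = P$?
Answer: $-560$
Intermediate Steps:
$c = -2$
$W = -9$ ($W = -6 + \left(\left(-2\right) 3 + 3\right) = -6 + \left(-6 + 3\right) = -6 - 3 = -9$)
$V = 140$ ($V = -4 + 12^{2} = -4 + 144 = 140$)
$V \left(W - \left(- \left(6 - 5\right)^{2} + K{\left(-4 \right)}\right)\right) = 140 \left(-9 + \left(\left(6 - 5\right)^{2} - -4\right)\right) = 140 \left(-9 + \left(1^{2} + 4\right)\right) = 140 \left(-9 + \left(1 + 4\right)\right) = 140 \left(-9 + 5\right) = 140 \left(-4\right) = -560$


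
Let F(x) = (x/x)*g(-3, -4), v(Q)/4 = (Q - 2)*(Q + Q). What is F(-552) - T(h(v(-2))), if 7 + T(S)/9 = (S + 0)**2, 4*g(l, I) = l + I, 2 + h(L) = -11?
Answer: -5839/4 ≈ -1459.8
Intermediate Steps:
v(Q) = 8*Q*(-2 + Q) (v(Q) = 4*((Q - 2)*(Q + Q)) = 4*((-2 + Q)*(2*Q)) = 4*(2*Q*(-2 + Q)) = 8*Q*(-2 + Q))
h(L) = -13 (h(L) = -2 - 11 = -13)
g(l, I) = I/4 + l/4 (g(l, I) = (l + I)/4 = (I + l)/4 = I/4 + l/4)
T(S) = -63 + 9*S**2 (T(S) = -63 + 9*(S + 0)**2 = -63 + 9*S**2)
F(x) = -7/4 (F(x) = (x/x)*((1/4)*(-4) + (1/4)*(-3)) = 1*(-1 - 3/4) = 1*(-7/4) = -7/4)
F(-552) - T(h(v(-2))) = -7/4 - (-63 + 9*(-13)**2) = -7/4 - (-63 + 9*169) = -7/4 - (-63 + 1521) = -7/4 - 1*1458 = -7/4 - 1458 = -5839/4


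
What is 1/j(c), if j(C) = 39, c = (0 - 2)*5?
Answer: 1/39 ≈ 0.025641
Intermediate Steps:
c = -10 (c = -2*5 = -10)
1/j(c) = 1/39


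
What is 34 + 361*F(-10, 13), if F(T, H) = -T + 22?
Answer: 11586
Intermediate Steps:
F(T, H) = 22 - T
34 + 361*F(-10, 13) = 34 + 361*(22 - 1*(-10)) = 34 + 361*(22 + 10) = 34 + 361*32 = 34 + 11552 = 11586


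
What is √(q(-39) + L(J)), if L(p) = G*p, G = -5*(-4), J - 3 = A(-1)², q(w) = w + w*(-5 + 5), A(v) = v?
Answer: √41 ≈ 6.4031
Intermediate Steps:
q(w) = w (q(w) = w + w*0 = w + 0 = w)
J = 4 (J = 3 + (-1)² = 3 + 1 = 4)
G = 20
L(p) = 20*p
√(q(-39) + L(J)) = √(-39 + 20*4) = √(-39 + 80) = √41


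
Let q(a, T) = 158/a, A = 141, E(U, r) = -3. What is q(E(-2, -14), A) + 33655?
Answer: 100807/3 ≈ 33602.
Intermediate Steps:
q(E(-2, -14), A) + 33655 = 158/(-3) + 33655 = 158*(-⅓) + 33655 = -158/3 + 33655 = 100807/3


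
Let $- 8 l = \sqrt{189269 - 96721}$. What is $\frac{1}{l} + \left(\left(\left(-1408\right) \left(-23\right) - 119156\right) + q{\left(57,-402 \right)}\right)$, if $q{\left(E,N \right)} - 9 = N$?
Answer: $-87165 - \frac{4 \sqrt{23137}}{23137} \approx -87165.0$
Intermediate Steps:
$q{\left(E,N \right)} = 9 + N$
$l = - \frac{\sqrt{23137}}{4}$ ($l = - \frac{\sqrt{189269 - 96721}}{8} = - \frac{\sqrt{92548}}{8} = - \frac{2 \sqrt{23137}}{8} = - \frac{\sqrt{23137}}{4} \approx -38.027$)
$\frac{1}{l} + \left(\left(\left(-1408\right) \left(-23\right) - 119156\right) + q{\left(57,-402 \right)}\right) = \frac{1}{\left(- \frac{1}{4}\right) \sqrt{23137}} + \left(\left(\left(-1408\right) \left(-23\right) - 119156\right) + \left(9 - 402\right)\right) = - \frac{4 \sqrt{23137}}{23137} + \left(\left(32384 - 119156\right) - 393\right) = - \frac{4 \sqrt{23137}}{23137} - 87165 = -87165 - \frac{4 \sqrt{23137}}{23137}$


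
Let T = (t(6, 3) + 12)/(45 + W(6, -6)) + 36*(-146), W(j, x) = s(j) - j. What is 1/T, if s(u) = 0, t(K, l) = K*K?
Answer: -13/68312 ≈ -0.00019030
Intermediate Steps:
t(K, l) = K²
W(j, x) = -j (W(j, x) = 0 - j = -j)
T = -68312/13 (T = (6² + 12)/(45 - 1*6) + 36*(-146) = (36 + 12)/(45 - 6) - 5256 = 48/39 - 5256 = 48*(1/39) - 5256 = 16/13 - 5256 = -68312/13 ≈ -5254.8)
1/T = 1/(-68312/13) = -13/68312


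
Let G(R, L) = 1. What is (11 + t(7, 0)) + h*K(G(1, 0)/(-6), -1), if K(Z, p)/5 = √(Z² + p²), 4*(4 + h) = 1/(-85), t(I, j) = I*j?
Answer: 11 - 1361*√37/408 ≈ -9.2908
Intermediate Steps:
h = -1361/340 (h = -4 + (¼)/(-85) = -4 + (¼)*(-1/85) = -4 - 1/340 = -1361/340 ≈ -4.0029)
K(Z, p) = 5*√(Z² + p²)
(11 + t(7, 0)) + h*K(G(1, 0)/(-6), -1) = (11 + 7*0) - 1361*√((1/(-6))² + (-1)²)/68 = (11 + 0) - 1361*√((1*(-⅙))² + 1)/68 = 11 - 1361*√((-⅙)² + 1)/68 = 11 - 1361*√(1/36 + 1)/68 = 11 - 1361*√(37/36)/68 = 11 - 1361*√37/6/68 = 11 - 1361*√37/408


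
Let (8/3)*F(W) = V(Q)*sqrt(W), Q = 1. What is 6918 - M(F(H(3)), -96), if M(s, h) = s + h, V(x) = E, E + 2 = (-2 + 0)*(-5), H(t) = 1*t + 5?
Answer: 7014 - 6*sqrt(2) ≈ 7005.5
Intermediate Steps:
H(t) = 5 + t (H(t) = t + 5 = 5 + t)
E = 8 (E = -2 + (-2 + 0)*(-5) = -2 - 2*(-5) = -2 + 10 = 8)
V(x) = 8
F(W) = 3*sqrt(W) (F(W) = 3*(8*sqrt(W))/8 = 3*sqrt(W))
M(s, h) = h + s
6918 - M(F(H(3)), -96) = 6918 - (-96 + 3*sqrt(5 + 3)) = 6918 - (-96 + 3*sqrt(8)) = 6918 - (-96 + 3*(2*sqrt(2))) = 6918 - (-96 + 6*sqrt(2)) = 6918 + (96 - 6*sqrt(2)) = 7014 - 6*sqrt(2)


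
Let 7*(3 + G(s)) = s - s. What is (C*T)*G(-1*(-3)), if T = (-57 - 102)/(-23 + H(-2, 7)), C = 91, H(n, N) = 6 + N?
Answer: -43407/10 ≈ -4340.7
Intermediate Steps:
G(s) = -3 (G(s) = -3 + (s - s)/7 = -3 + (⅐)*0 = -3 + 0 = -3)
T = 159/10 (T = (-57 - 102)/(-23 + (6 + 7)) = -159/(-23 + 13) = -159/(-10) = -159*(-⅒) = 159/10 ≈ 15.900)
(C*T)*G(-1*(-3)) = (91*(159/10))*(-3) = (14469/10)*(-3) = -43407/10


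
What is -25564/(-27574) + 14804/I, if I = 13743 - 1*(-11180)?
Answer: 522668534/343613401 ≈ 1.5211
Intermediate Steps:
I = 24923 (I = 13743 + 11180 = 24923)
-25564/(-27574) + 14804/I = -25564/(-27574) + 14804/24923 = -25564*(-1/27574) + 14804*(1/24923) = 12782/13787 + 14804/24923 = 522668534/343613401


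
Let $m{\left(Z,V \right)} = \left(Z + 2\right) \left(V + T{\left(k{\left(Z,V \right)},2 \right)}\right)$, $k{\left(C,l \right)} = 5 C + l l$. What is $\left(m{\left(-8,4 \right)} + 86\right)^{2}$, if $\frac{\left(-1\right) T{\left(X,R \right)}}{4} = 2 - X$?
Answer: $470596$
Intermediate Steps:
$k{\left(C,l \right)} = l^{2} + 5 C$ ($k{\left(C,l \right)} = 5 C + l^{2} = l^{2} + 5 C$)
$T{\left(X,R \right)} = -8 + 4 X$ ($T{\left(X,R \right)} = - 4 \left(2 - X\right) = -8 + 4 X$)
$m{\left(Z,V \right)} = \left(2 + Z\right) \left(-8 + V + 4 V^{2} + 20 Z\right)$ ($m{\left(Z,V \right)} = \left(Z + 2\right) \left(V + \left(-8 + 4 \left(V^{2} + 5 Z\right)\right)\right) = \left(2 + Z\right) \left(V - \left(8 - 20 Z - 4 V^{2}\right)\right) = \left(2 + Z\right) \left(V + \left(-8 + 4 V^{2} + 20 Z\right)\right) = \left(2 + Z\right) \left(-8 + V + 4 V^{2} + 20 Z\right)$)
$\left(m{\left(-8,4 \right)} + 86\right)^{2} = \left(\left(-16 + 2 \cdot 4 + 8 \cdot 4^{2} + 40 \left(-8\right) + 4 \left(-8\right) + 4 \left(-8\right) \left(-2 + 4^{2} + 5 \left(-8\right)\right)\right) + 86\right)^{2} = \left(\left(-16 + 8 + 8 \cdot 16 - 320 - 32 + 4 \left(-8\right) \left(-2 + 16 - 40\right)\right) + 86\right)^{2} = \left(\left(-16 + 8 + 128 - 320 - 32 + 4 \left(-8\right) \left(-26\right)\right) + 86\right)^{2} = \left(\left(-16 + 8 + 128 - 320 - 32 + 832\right) + 86\right)^{2} = \left(600 + 86\right)^{2} = 686^{2} = 470596$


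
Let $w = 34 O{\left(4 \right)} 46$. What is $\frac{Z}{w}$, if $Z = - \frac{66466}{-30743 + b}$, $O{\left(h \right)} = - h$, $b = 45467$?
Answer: $\frac{33233}{46056672} \approx 0.00072157$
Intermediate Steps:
$Z = - \frac{33233}{7362}$ ($Z = - \frac{66466}{-30743 + 45467} = - \frac{66466}{14724} = \left(-66466\right) \frac{1}{14724} = - \frac{33233}{7362} \approx -4.5141$)
$w = -6256$ ($w = 34 \left(\left(-1\right) 4\right) 46 = 34 \left(-4\right) 46 = \left(-136\right) 46 = -6256$)
$\frac{Z}{w} = - \frac{33233}{7362 \left(-6256\right)} = \left(- \frac{33233}{7362}\right) \left(- \frac{1}{6256}\right) = \frac{33233}{46056672}$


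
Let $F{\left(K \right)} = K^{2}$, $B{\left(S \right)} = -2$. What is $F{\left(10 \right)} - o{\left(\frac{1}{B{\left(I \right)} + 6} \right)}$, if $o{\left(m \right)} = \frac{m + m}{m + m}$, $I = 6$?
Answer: $99$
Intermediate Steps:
$o{\left(m \right)} = 1$ ($o{\left(m \right)} = \frac{2 m}{2 m} = 2 m \frac{1}{2 m} = 1$)
$F{\left(10 \right)} - o{\left(\frac{1}{B{\left(I \right)} + 6} \right)} = 10^{2} - 1 = 100 - 1 = 99$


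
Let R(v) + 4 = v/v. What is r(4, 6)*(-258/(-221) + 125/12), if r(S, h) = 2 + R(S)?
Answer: -30721/2652 ≈ -11.584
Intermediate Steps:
R(v) = -3 (R(v) = -4 + v/v = -4 + 1 = -3)
r(S, h) = -1 (r(S, h) = 2 - 3 = -1)
r(4, 6)*(-258/(-221) + 125/12) = -(-258/(-221) + 125/12) = -(-258*(-1/221) + 125*(1/12)) = -(258/221 + 125/12) = -1*30721/2652 = -30721/2652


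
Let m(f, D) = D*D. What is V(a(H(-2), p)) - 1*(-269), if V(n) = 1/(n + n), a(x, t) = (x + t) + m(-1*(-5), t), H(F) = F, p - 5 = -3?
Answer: 2153/8 ≈ 269.13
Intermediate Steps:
p = 2 (p = 5 - 3 = 2)
m(f, D) = D²
a(x, t) = t + x + t² (a(x, t) = (x + t) + t² = (t + x) + t² = t + x + t²)
V(n) = 1/(2*n)
V(a(H(-2), p)) - 1*(-269) = 1/(2*(2 - 2 + 2²)) - 1*(-269) = 1/(2*(2 - 2 + 4)) + 269 = (½)/4 + 269 = (½)*(¼) + 269 = ⅛ + 269 = 2153/8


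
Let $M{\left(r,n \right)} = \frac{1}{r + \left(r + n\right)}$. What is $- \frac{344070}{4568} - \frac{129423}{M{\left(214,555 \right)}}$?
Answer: $- \frac{290577067791}{2284} \approx -1.2722 \cdot 10^{8}$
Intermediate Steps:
$M{\left(r,n \right)} = \frac{1}{n + 2 r}$ ($M{\left(r,n \right)} = \frac{1}{r + \left(n + r\right)} = \frac{1}{n + 2 r}$)
$- \frac{344070}{4568} - \frac{129423}{M{\left(214,555 \right)}} = - \frac{344070}{4568} - \frac{129423}{\frac{1}{555 + 2 \cdot 214}} = \left(-344070\right) \frac{1}{4568} - \frac{129423}{\frac{1}{555 + 428}} = - \frac{172035}{2284} - \frac{129423}{\frac{1}{983}} = - \frac{172035}{2284} - 129423 \frac{1}{\frac{1}{983}} = - \frac{172035}{2284} - 127222809 = - \frac{290577067791}{2284}$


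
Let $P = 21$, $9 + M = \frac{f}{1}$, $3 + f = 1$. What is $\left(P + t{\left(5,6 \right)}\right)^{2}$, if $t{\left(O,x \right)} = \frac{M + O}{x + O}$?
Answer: $\frac{50625}{121} \approx 418.39$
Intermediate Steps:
$f = -2$ ($f = -3 + 1 = -2$)
$M = -11$ ($M = -9 - \frac{2}{1} = -9 - 2 = -11$)
$t{\left(O,x \right)} = \frac{-11 + O}{O + x}$ ($t{\left(O,x \right)} = \frac{-11 + O}{x + O} = \frac{-11 + O}{O + x}$)
$\left(P + t{\left(5,6 \right)}\right)^{2} = \left(21 + \frac{-11 + 5}{5 + 6}\right)^{2} = \left(21 + \frac{1}{11} \left(-6\right)\right)^{2} = \left(21 - \frac{6}{11}\right)^{2} = \left(\frac{225}{11}\right)^{2} = \frac{50625}{121}$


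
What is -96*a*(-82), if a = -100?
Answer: -787200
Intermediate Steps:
-96*a*(-82) = -96*(-100)*(-82) = 9600*(-82) = -787200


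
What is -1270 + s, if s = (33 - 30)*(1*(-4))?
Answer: -1282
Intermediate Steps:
s = -12 (s = 3*(-4) = -12)
-1270 + s = -1270 - 12 = -1282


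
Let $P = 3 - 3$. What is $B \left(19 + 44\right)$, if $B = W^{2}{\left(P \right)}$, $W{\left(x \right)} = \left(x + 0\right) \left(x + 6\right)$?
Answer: $0$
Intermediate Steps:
$P = 0$ ($P = 3 - 3 = 0$)
$W{\left(x \right)} = x \left(6 + x\right)$
$B = 0$ ($B = \left(0 \left(6 + 0\right)\right)^{2} = \left(0 \cdot 6\right)^{2} = 0^{2} = 0$)
$B \left(19 + 44\right) = 0 \left(19 + 44\right) = 0 \cdot 63 = 0$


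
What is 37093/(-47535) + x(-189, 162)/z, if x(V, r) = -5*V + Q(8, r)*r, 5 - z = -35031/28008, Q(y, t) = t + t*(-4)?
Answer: -515268736363/41402985 ≈ -12445.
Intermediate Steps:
Q(y, t) = -3*t (Q(y, t) = t - 4*t = -3*t)
z = 58357/9336 (z = 5 - (-35031)/28008 = 5 - 1*(-11677/9336) = 5 + 11677/9336 = 58357/9336 ≈ 6.2507)
x(V, r) = -5*V - 3*r² (x(V, r) = -5*V + (-3*r)*r = -5*V - 3*r²)
37093/(-47535) + x(-189, 162)/z = 37093/(-47535) + (-5*(-189) - 3*162²)/(58357/9336) = 37093*(-1/47535) + (945 - 3*26244)*(9336/58357) = -37093/47535 + (945 - 78732)*(9336/58357) = -37093/47535 - 77787*9336/58357 = -37093/47535 - 10839096/871 = -515268736363/41402985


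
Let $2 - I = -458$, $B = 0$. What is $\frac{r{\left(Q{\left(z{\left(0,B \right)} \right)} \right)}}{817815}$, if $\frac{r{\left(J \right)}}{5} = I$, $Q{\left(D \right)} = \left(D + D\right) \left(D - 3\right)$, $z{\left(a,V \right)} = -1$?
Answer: $\frac{460}{163563} \approx 0.0028124$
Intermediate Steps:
$Q{\left(D \right)} = 2 D \left(-3 + D\right)$
$I = 460$ ($I = 2 - -458 = 2 + 458 = 460$)
$r{\left(J \right)} = 2300$ ($r{\left(J \right)} = 5 \cdot 460 = 2300$)
$\frac{r{\left(Q{\left(z{\left(0,B \right)} \right)} \right)}}{817815} = \frac{2300}{817815} = 2300 \cdot \frac{1}{817815} = \frac{460}{163563}$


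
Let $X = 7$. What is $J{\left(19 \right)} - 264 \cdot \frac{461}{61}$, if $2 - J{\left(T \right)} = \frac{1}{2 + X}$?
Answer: $- \frac{1094299}{549} \approx -1993.3$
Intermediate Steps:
$J{\left(T \right)} = \frac{17}{9}$ ($J{\left(T \right)} = 2 - \frac{1}{2 + 7} = 2 - \frac{1}{9} = \frac{17}{9}$)
$J{\left(19 \right)} - 264 \cdot \frac{461}{61} = \frac{17}{9} - 264 \cdot \frac{461}{61} = \frac{17}{9} - 264 \cdot 461 \cdot \frac{1}{61} = \frac{17}{9} - \frac{121704}{61} = - \frac{1094299}{549}$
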